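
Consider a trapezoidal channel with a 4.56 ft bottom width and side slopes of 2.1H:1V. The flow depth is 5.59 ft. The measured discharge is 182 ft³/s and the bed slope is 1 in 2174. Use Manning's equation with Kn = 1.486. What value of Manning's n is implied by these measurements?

n = 0.033

With bottom width b = 4.56 ft and side slope z = 2.1: A = (b + zy)y = (4.56 + 2.1×5.59)×5.59 = 91.11 ft²; P = b + 2y√(1+z²) = 4.56 + 2×5.59×2.326 = 30.56 ft.
Hydraulic radius R = A/P = 91.11/30.56 = 2.981 ft.
Rearranging Manning's equation: n = (1.486/Q) A R^(2/3) S^(1/2) = (1.486/182) × 91.11 × 2.981^(2/3) × √0.00046 = 0.033.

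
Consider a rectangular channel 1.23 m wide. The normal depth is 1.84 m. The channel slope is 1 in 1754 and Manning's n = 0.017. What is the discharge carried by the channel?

Flow area A = b·y = 1.23 × 1.84 = 2.263 m². Wetted perimeter P = b + 2y = 1.23 + 2×1.84 = 4.91 m.
Hydraulic radius R = A/P = 2.263/4.91 = 0.4609 m.
Manning's equation: Q = (1/n) A R^(2/3) S^(1/2) = (1/0.017) × 2.263 × 0.4609^(2/3) × 0.0005701^(1/2) = 1.9 m³/s.

Q = 1.9 m³/s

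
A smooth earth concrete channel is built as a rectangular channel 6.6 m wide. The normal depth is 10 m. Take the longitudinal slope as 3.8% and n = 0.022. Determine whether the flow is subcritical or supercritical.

Flow area A = b·y = 6.6 × 10 = 66 m². Wetted perimeter P = b + 2y = 6.6 + 2×10 = 26.6 m.
Hydraulic radius R = A/P = 66/26.6 = 2.481 m.
V = (1/n) R^(2/3) √S = (1/0.022) × 2.481^(2/3) × √0.038 = 16.24 m/s. Hydraulic depth D_h = A/T = 66/6.6 = 10 m.
Froude number Fr = V/√(g·D_h) = 16.24/√(9.81×10) = 1.64, which is greater than 1, so the flow is supercritical.

supercritical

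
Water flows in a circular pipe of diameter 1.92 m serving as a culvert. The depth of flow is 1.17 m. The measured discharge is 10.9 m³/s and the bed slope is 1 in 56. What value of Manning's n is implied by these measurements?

For a circular section of diameter D = 1.92 m at depth y = 1.17 m, the central angle is θ = 2 arccos(1 − 2y/D) = 3.583 rad. Then A = (D²/8)(θ − sin θ) = 1.848 m² and P = Dθ/2 = 3.439 m.
Hydraulic radius R = A/P = 1.848/3.439 = 0.5372 m.
Rearranging Manning's equation: n = (1/Q) A R^(2/3) S^(1/2) = (1/10.9) × 1.848 × 0.5372^(2/3) × √0.01786 = 0.015.

n = 0.015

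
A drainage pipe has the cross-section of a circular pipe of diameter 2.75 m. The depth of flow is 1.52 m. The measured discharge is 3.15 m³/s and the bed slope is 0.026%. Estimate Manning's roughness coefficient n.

For a circular section of diameter D = 2.75 m at depth y = 1.52 m, the central angle is θ = 2 arccos(1 − 2y/D) = 3.353 rad. Then A = (D²/8)(θ − sin θ) = 3.368 m² and P = Dθ/2 = 4.61 m.
Hydraulic radius R = A/P = 3.368/4.61 = 0.7305 m.
Rearranging Manning's equation: n = (1/Q) A R^(2/3) S^(1/2) = (1/3.15) × 3.368 × 0.7305^(2/3) × √0.00026 = 0.014.

n = 0.014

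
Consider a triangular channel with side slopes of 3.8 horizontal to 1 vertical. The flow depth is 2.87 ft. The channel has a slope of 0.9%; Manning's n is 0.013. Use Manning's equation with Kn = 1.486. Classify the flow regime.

For a triangular section with side slope z = 3.8: A = zy² = 3.8×2.87² = 31.3 ft²; P = 2y√(1+z²) = 2×2.87×3.929 = 22.55 ft.
Hydraulic radius R = A/P = 31.3/22.55 = 1.388 ft.
V = (1.486/n) R^(2/3) √S = (1.486/0.013) × 1.388^(2/3) × √0.009 = 13.49 ft/s. Hydraulic depth D_h = A/T = 31.3/21.81 = 1.435 ft.
Froude number Fr = V/√(g·D_h) = 13.49/√(32.2×1.435) = 1.98, which is greater than 1, so the flow is supercritical.

supercritical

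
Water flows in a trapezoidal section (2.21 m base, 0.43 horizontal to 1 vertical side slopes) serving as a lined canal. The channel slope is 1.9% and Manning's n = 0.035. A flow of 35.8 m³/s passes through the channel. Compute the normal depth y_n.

Manning's equation rearranged: A R^(2/3) = nQ / (1·√S) = 0.035 × 35.8 / (√0.019) = 9.09.
At y = 3.19 m: A R^(2/3) = 13.24 — over.
At y = 2.08 m: A R^(2/3) = 6.276 — short.
At y = 2.58 m: A R^(2/3) = 9.094 — matches.

y_n = 2.58 m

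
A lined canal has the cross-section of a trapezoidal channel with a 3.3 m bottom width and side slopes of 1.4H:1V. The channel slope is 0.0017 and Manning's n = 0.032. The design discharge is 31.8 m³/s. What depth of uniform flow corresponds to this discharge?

Manning's equation rearranged: A R^(2/3) = nQ / (1·√S) = 0.032 × 31.8 / (√0.0017) = 24.68.
Try y = 2.05 m: A R^(2/3) = 14.45 — too small.
Try y = 3.1 m: A R^(2/3) = 33.68 — too large.
Try y = 2.67 m: A R^(2/3) = 24.68 — close enough.

y_n = 2.67 m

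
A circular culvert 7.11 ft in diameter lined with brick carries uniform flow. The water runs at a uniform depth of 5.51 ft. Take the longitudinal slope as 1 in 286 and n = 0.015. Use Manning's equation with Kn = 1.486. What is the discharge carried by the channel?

For a circular section of diameter D = 7.11 ft at depth y = 5.51 ft, the central angle is θ = 2 arccos(1 − 2y/D) = 4.306 rad. Then A = (D²/8)(θ − sin θ) = 33.02 ft² and P = Dθ/2 = 15.31 ft.
Hydraulic radius R = A/P = 33.02/15.31 = 2.157 ft.
Manning's equation: Q = (1.486/n) A R^(2/3) S^(1/2) = (1.486/0.015) × 33.02 × 2.157^(2/3) × 0.003497^(1/2) = 323 ft³/s.

Q = 323 ft³/s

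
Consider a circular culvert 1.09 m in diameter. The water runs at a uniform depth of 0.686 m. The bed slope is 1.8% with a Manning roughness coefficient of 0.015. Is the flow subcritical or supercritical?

For a circular section of diameter D = 1.09 m at depth y = 0.686 m, the central angle is θ = 2 arccos(1 − 2y/D) = 3.665 rad. Then A = (D²/8)(θ − sin θ) = 0.6185 m² and P = Dθ/2 = 1.997 m.
Hydraulic radius R = A/P = 0.6185/1.997 = 0.3097 m.
V = (1/n) R^(2/3) √S = (1/0.015) × 0.3097^(2/3) × √0.018 = 4.094 m/s. Hydraulic depth D_h = A/T = 0.6185/1.053 = 0.5875 m.
Froude number Fr = V/√(g·D_h) = 4.094/√(9.81×0.5875) = 1.71, which is greater than 1, so the flow is supercritical.

supercritical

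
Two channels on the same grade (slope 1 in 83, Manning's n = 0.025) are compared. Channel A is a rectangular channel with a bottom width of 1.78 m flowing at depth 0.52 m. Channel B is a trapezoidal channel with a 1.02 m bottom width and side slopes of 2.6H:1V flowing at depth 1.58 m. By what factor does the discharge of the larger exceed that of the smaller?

Channel A: Flow area A = b·y = 1.78 × 0.52 = 0.9256 m². Wetted perimeter P = b + 2y = 1.78 + 2×0.52 = 2.82 m. Hydraulic radius R = A/P = 0.9256/2.82 = 0.3282 m. Q_A = (1/0.025)·0.9256·0.3282^(2/3)·√0.01205 = 1.934 m³/s.
Channel B: With bottom width b = 1.02 m and side slope z = 2.6: A = (b + zy)y = (1.02 + 2.6×1.58)×1.58 = 8.102 m²; P = b + 2y√(1+z²) = 1.02 + 2×1.58×2.786 = 9.823 m. Hydraulic radius R = A/P = 8.102/9.823 = 0.8248 m. Q_B = (1/0.025)·8.102·0.8248^(2/3)·√0.01205 = 31.29 m³/s.
The larger discharge is 31.29 m³/s and the smaller is 1.934 m³/s; the ratio is 16.2.

16.2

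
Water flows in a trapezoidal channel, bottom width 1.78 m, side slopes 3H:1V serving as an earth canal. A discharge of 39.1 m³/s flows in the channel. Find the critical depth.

y_c = 1.76 m

At critical depth, Q² T / (g A³) = 1, i.e. A³/T = Q²/g = 39.1²/9.81 = 155.8.
Try y = 1.21 m: A³/T = 31.03 — short.
Try y = 1.76 m: A³/T = 155.5 — close enough.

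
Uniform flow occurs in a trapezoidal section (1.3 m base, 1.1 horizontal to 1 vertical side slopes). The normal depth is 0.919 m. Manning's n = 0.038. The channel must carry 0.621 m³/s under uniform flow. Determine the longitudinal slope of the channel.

S = 0.00029

With bottom width b = 1.3 m and side slope z = 1.1: A = (b + zy)y = (1.3 + 1.1×0.919)×0.919 = 2.124 m²; P = b + 2y√(1+z²) = 1.3 + 2×0.919×1.487 = 4.032 m.
Hydraulic radius R = A/P = 2.124/4.032 = 0.5267 m.
From Manning's equation, S = [nQ / (1 A R^(2/3))]² = [0.038 × 0.621 / (1 × 2.124 × 0.5267^(2/3))]² = 0.00029.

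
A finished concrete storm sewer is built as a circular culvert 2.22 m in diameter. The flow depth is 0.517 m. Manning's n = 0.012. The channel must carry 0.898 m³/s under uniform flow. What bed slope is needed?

For a circular section of diameter D = 2.22 m at depth y = 0.517 m, the central angle is θ = 2 arccos(1 − 2y/D) = 2.014 rad. Then A = (D²/8)(θ − sin θ) = 0.6845 m² and P = Dθ/2 = 2.236 m.
Hydraulic radius R = A/P = 0.6845/2.236 = 0.3061 m.
From Manning's equation, S = [nQ / (1 A R^(2/3))]² = [0.012 × 0.898 / (1 × 0.6845 × 0.3061^(2/3))]² = 0.0012.

S = 0.0012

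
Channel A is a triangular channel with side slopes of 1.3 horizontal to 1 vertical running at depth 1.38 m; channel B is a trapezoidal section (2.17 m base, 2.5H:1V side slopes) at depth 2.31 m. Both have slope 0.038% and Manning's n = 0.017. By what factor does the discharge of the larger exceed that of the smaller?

Channel A: For a triangular section with side slope z = 1.3: A = zy² = 1.3×1.38² = 2.476 m²; P = 2y√(1+z²) = 2×1.38×1.64 = 4.527 m. Hydraulic radius R = A/P = 2.476/4.527 = 0.5469 m. Q_A = (1/0.017)·2.476·0.5469^(2/3)·√0.00038 = 1.899 m³/s.
Channel B: With bottom width b = 2.17 m and side slope z = 2.5: A = (b + zy)y = (2.17 + 2.5×2.31)×2.31 = 18.35 m²; P = b + 2y√(1+z²) = 2.17 + 2×2.31×2.693 = 14.61 m. Hydraulic radius R = A/P = 18.35/14.61 = 1.256 m. Q_B = (1/0.017)·18.35·1.256^(2/3)·√0.00038 = 24.5 m³/s.
The larger discharge is 24.5 m³/s and the smaller is 1.899 m³/s; the ratio is 12.9.

12.9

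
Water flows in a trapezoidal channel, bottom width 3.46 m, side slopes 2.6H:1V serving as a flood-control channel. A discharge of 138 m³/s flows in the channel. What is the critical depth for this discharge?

At critical depth, Q² T / (g A³) = 1, i.e. A³/T = Q²/g = 138²/9.81 = 1941.
At y = 2.32 m: A³/T = 687.9 — short.
At y = 3.64 m: A³/T = 4650 — over.
At y = 2.97 m: A³/T = 1938 — close enough.

y_c = 2.97 m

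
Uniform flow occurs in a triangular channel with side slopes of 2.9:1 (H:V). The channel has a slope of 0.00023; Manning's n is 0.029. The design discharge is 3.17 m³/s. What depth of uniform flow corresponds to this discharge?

Manning's equation rearranged: A R^(2/3) = nQ / (1·√S) = 0.029 × 3.17 / (√0.00023) = 6.062.
At y = 1.3 m: A R^(2/3) = 3.542 — low.
At y = 1.59 m: A R^(2/3) = 6.06 — close enough.

y_n = 1.59 m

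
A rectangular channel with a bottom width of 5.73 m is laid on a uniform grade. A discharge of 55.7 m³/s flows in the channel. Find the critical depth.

y_c = 2.13 m

For a rectangular channel, critical depth y_c = (q²/g)^(1/3) where q = Q/b = 55.7/5.73 = 9.721 m²/s.
So y_c = (9.721²/9.81)^(1/3) = 2.13 m.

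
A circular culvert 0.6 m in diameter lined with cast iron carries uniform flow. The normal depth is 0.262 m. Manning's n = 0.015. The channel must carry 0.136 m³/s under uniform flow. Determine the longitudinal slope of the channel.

For a circular section of diameter D = 0.6 m at depth y = 0.262 m, the central angle is θ = 2 arccos(1 − 2y/D) = 2.888 rad. Then A = (D²/8)(θ − sin θ) = 0.1186 m² and P = Dθ/2 = 0.8663 m.
Hydraulic radius R = A/P = 0.1186/0.8663 = 0.1369 m.
From Manning's equation, S = [nQ / (1 A R^(2/3))]² = [0.015 × 0.136 / (1 × 0.1186 × 0.1369^(2/3))]² = 0.00419.

S = 0.00419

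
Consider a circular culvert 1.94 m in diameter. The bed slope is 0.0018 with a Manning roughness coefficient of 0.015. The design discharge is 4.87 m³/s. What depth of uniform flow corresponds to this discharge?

y_n = 1.5 m

Manning's equation rearranged: A R^(2/3) = nQ / (1·√S) = 0.015 × 4.87 / (√0.0018) = 1.722.
Try y = 1.8 m: A R^(2/3) = 1.961 — over.
Try y = 1.5 m: A R^(2/3) = 1.722 — ≈ 1.722.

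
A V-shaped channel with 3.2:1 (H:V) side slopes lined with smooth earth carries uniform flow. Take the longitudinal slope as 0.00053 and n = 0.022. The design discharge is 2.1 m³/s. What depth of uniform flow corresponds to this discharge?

Manning's equation rearranged: A R^(2/3) = nQ / (1·√S) = 0.022 × 2.1 / (√0.00053) = 2.007.
At y = 0.873 m: A R^(2/3) = 1.36 — short.
At y = 1.01 m: A R^(2/3) = 2.007 — close enough.

y_n = 1.01 m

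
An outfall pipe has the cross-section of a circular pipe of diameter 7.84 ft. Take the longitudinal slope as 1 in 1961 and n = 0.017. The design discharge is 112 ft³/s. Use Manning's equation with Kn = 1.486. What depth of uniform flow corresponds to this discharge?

y_n = 5.07 ft

Manning's equation rearranged: A R^(2/3) = nQ / (1.486·√S) = 0.017 × 112 / (1.486 × √0.0005099) = 56.74.
Trying y = 4.04 ft: A R^(2/3) = 39.78 — too small.
Trying y = 5.07 ft: A R^(2/3) = 56.77 — matches.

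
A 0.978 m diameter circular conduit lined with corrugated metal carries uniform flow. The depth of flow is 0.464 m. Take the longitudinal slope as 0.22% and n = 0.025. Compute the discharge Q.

For a circular section of diameter D = 0.978 m at depth y = 0.464 m, the central angle is θ = 2 arccos(1 − 2y/D) = 3.039 rad. Then A = (D²/8)(θ − sin θ) = 0.3512 m² and P = Dθ/2 = 1.486 m.
Hydraulic radius R = A/P = 0.3512/1.486 = 0.2363 m.
Manning's equation: Q = (1/n) A R^(2/3) S^(1/2) = (1/0.025) × 0.3512 × 0.2363^(2/3) × 0.0022^(1/2) = 0.252 m³/s.

Q = 0.252 m³/s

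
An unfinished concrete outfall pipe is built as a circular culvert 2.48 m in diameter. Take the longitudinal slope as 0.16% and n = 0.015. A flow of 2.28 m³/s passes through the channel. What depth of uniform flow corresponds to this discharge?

Manning's equation rearranged: A R^(2/3) = nQ / (1·√S) = 0.015 × 2.28 / (√0.0016) = 0.855.
At y = 0.908 m: A R^(2/3) = 1.005 — too large.
At y = 0.671 m: A R^(2/3) = 0.5623 — too small.
At y = 0.833 m: A R^(2/3) = 0.8543 — close enough.

y_n = 0.833 m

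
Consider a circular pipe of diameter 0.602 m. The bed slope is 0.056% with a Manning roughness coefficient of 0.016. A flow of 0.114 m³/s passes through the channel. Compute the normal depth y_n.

y_n = 0.472 m

Manning's equation rearranged: A R^(2/3) = nQ / (1·√S) = 0.016 × 0.114 / (√0.00056) = 0.07708.
Try y = 0.56 m: A R^(2/3) = 0.08659 — high.
Try y = 0.418 m: A R^(2/3) = 0.06671 — low.
Try y = 0.472 m: A R^(2/3) = 0.07713 — matches.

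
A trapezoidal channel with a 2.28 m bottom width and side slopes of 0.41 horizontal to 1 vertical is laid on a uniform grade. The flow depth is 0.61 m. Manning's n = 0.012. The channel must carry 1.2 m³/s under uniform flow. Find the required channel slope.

S = 0.000269

With bottom width b = 2.28 m and side slope z = 0.41: A = (b + zy)y = (2.28 + 0.41×0.61)×0.61 = 1.543 m²; P = b + 2y√(1+z²) = 2.28 + 2×0.61×1.081 = 3.599 m.
Hydraulic radius R = A/P = 1.543/3.599 = 0.4289 m.
From Manning's equation, S = [nQ / (1 A R^(2/3))]² = [0.012 × 1.2 / (1 × 1.543 × 0.4289^(2/3))]² = 0.000269.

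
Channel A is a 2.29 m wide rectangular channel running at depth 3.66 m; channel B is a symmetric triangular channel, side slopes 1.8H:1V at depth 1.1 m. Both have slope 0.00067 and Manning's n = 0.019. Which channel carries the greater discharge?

channel A

Channel A: Flow area A = b·y = 2.29 × 3.66 = 8.381 m². Wetted perimeter P = b + 2y = 2.29 + 2×3.66 = 9.61 m. Hydraulic radius R = A/P = 8.381/9.61 = 0.8722 m. Q_A = (1/0.019)·8.381·0.8722^(2/3)·√0.00067 = 10.42 m³/s.
Channel B: For a triangular section with side slope z = 1.8: A = zy² = 1.8×1.1² = 2.178 m²; P = 2y√(1+z²) = 2×1.1×2.059 = 4.53 m. Hydraulic radius R = A/P = 2.178/4.53 = 0.4808 m. Q_B = (1/0.019)·2.178·0.4808^(2/3)·√0.00067 = 1.821 m³/s.
Q_A = 10.42 m³/s vs Q_B = 1.821 m³/s, so channel A carries more.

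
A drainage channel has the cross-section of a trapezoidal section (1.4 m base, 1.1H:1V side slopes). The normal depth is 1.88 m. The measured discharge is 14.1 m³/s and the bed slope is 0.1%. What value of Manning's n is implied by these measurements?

With bottom width b = 1.4 m and side slope z = 1.1: A = (b + zy)y = (1.4 + 1.1×1.88)×1.88 = 6.52 m²; P = b + 2y√(1+z²) = 1.4 + 2×1.88×1.487 = 6.99 m.
Hydraulic radius R = A/P = 6.52/6.99 = 0.9328 m.
Rearranging Manning's equation: n = (1/Q) A R^(2/3) S^(1/2) = (1/14.1) × 6.52 × 0.9328^(2/3) × √0.001 = 0.014.

n = 0.014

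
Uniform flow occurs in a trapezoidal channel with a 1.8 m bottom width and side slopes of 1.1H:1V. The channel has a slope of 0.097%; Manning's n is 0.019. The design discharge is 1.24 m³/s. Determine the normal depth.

Manning's equation rearranged: A R^(2/3) = nQ / (1·√S) = 0.019 × 1.24 / (√0.00097) = 0.7565.
At y = 0.674 m: A R^(2/3) = 1.006 — over.
At y = 0.394 m: A R^(2/3) = 0.391 — short.
At y = 0.575 m: A R^(2/3) = 0.7575 — close enough.

y_n = 0.575 m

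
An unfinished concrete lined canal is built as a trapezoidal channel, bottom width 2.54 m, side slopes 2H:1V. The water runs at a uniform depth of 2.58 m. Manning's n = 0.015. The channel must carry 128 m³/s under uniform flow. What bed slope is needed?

S = 0.0059

With bottom width b = 2.54 m and side slope z = 2: A = (b + zy)y = (2.54 + 2×2.58)×2.58 = 19.87 m²; P = b + 2y√(1+z²) = 2.54 + 2×2.58×2.236 = 14.08 m.
Hydraulic radius R = A/P = 19.87/14.08 = 1.411 m.
From Manning's equation, S = [nQ / (1 A R^(2/3))]² = [0.015 × 128 / (1 × 19.87 × 1.411^(2/3))]² = 0.0059.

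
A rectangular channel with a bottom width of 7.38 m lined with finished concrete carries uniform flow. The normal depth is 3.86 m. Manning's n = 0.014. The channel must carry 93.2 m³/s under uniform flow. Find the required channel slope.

S = 0.0009

Flow area A = b·y = 7.38 × 3.86 = 28.49 m². Wetted perimeter P = b + 2y = 7.38 + 2×3.86 = 15.1 m.
Hydraulic radius R = A/P = 28.49/15.1 = 1.887 m.
From Manning's equation, S = [nQ / (1 A R^(2/3))]² = [0.014 × 93.2 / (1 × 28.49 × 1.887^(2/3))]² = 0.0009.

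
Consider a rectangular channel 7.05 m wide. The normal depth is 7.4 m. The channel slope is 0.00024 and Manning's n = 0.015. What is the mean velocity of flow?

Flow area A = b·y = 7.05 × 7.4 = 52.17 m². Wetted perimeter P = b + 2y = 7.05 + 2×7.4 = 21.85 m.
Hydraulic radius R = A/P = 52.17/21.85 = 2.388 m.
From Manning's equation, V = (1/n) R^(2/3) S^(1/2) = (1/0.015) × 2.388^(2/3) × 0.00024^(1/2) = 1.84 m/s.

V = 1.84 m/s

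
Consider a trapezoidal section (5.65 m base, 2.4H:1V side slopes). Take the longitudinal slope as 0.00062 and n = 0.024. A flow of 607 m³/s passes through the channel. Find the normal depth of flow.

y_n = 8.42 m

Manning's equation rearranged: A R^(2/3) = nQ / (1·√S) = 0.024 × 607 / (√0.00062) = 585.1.
Try y = 6.61 m: A R^(2/3) = 331.1 — low.
Try y = 9.5 m: A R^(2/3) = 780.7 — high.
Try y = 8.42 m: A R^(2/3) = 585 — close enough.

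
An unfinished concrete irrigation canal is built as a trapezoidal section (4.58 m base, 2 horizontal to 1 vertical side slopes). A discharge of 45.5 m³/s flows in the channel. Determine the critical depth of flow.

y_c = 1.68 m

At critical depth, Q² T / (g A³) = 1, i.e. A³/T = Q²/g = 45.5²/9.81 = 211.
Try y = 1.37 m: A³/T = 100.3 — short.
Try y = 2.15 m: A³/T = 528 — over.
Try y = 1.68 m: A³/T = 210 — ≈ 211.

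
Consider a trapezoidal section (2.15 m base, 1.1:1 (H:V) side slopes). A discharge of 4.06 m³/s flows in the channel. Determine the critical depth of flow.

At critical depth, Q² T / (g A³) = 1, i.e. A³/T = Q²/g = 4.06²/9.81 = 1.68.
At y = 0.506 m: A³/T = 0.7872 — too small.
At y = 0.757 m: A³/T = 3.017 — too large.
At y = 0.636 m: A³/T = 1.677 — ≈ 1.68.

y_c = 0.636 m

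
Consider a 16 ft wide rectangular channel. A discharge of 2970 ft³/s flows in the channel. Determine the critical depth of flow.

y_c = 10.2 ft

For a rectangular channel, critical depth y_c = (q²/g)^(1/3) where q = Q/b = 2970/16 = 185.6 ft²/s.
So y_c = (185.6²/32.2)^(1/3) = 10.2 ft.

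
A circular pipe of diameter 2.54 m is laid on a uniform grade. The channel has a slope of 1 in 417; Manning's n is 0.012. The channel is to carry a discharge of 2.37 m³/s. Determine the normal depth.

Manning's equation rearranged: A R^(2/3) = nQ / (1·√S) = 0.012 × 2.37 / (√0.002398) = 0.5808.
At y = 0.587 m: A R^(2/3) = 0.4385 — low.
At y = 0.747 m: A R^(2/3) = 0.7054 — high.
At y = 0.676 m: A R^(2/3) = 0.5802 — ≈ 0.5808.

y_n = 0.676 m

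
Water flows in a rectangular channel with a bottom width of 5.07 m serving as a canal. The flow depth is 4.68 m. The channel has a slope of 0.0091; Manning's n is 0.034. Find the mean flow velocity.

Flow area A = b·y = 5.07 × 4.68 = 23.73 m². Wetted perimeter P = b + 2y = 5.07 + 2×4.68 = 14.43 m.
Hydraulic radius R = A/P = 23.73/14.43 = 1.644 m.
From Manning's equation, V = (1/n) R^(2/3) S^(1/2) = (1/0.034) × 1.644^(2/3) × 0.0091^(1/2) = 3.91 m/s.

V = 3.91 m/s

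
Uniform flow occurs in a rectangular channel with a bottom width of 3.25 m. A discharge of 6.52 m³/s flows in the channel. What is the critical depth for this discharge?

For a rectangular channel, critical depth y_c = (q²/g)^(1/3) where q = Q/b = 6.52/3.25 = 2.006 m²/s.
So y_c = (2.006²/9.81)^(1/3) = 0.743 m.

y_c = 0.743 m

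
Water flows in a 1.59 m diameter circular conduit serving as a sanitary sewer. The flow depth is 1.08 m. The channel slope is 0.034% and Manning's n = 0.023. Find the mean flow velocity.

V = 0.482 m/s

For a circular section of diameter D = 1.59 m at depth y = 1.08 m, the central angle is θ = 2 arccos(1 − 2y/D) = 3.875 rad. Then A = (D²/8)(θ − sin θ) = 1.436 m² and P = Dθ/2 = 3.081 m.
Hydraulic radius R = A/P = 1.436/3.081 = 0.4662 m.
From Manning's equation, V = (1/n) R^(2/3) S^(1/2) = (1/0.023) × 0.4662^(2/3) × 0.00034^(1/2) = 0.482 m/s.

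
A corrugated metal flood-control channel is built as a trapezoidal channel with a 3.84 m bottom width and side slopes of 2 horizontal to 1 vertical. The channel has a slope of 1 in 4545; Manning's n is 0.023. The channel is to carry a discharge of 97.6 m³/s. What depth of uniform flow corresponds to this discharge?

y_n = 5.3 m

Manning's equation rearranged: A R^(2/3) = nQ / (1·√S) = 0.023 × 97.6 / (√0.00022) = 151.3.
At y = 4.2 m: A R^(2/3) = 88.86 — too small.
At y = 6.57 m: A R^(2/3) = 250.2 — too large.
At y = 5.3 m: A R^(2/3) = 151.3 — ≈ 151.3.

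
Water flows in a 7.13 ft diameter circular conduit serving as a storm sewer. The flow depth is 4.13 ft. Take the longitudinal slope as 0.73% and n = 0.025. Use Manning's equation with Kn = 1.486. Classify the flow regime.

subcritical

For a circular section of diameter D = 7.13 ft at depth y = 4.13 ft, the central angle is θ = 2 arccos(1 − 2y/D) = 3.46 rad. Then A = (D²/8)(θ − sin θ) = 23.98 ft² and P = Dθ/2 = 12.33 ft.
Hydraulic radius R = A/P = 23.98/12.33 = 1.944 ft.
V = (1.486/n) R^(2/3) √S = (1.486/0.025) × 1.944^(2/3) × √0.0073 = 7.91 ft/s. Hydraulic depth D_h = A/T = 23.98/7.04 = 3.406 ft.
Froude number Fr = V/√(g·D_h) = 7.91/√(32.2×3.406) = 0.755, which is less than 1, so the flow is subcritical.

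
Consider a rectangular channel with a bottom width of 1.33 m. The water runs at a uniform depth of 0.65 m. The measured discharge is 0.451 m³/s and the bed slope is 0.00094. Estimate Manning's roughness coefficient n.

n = 0.028

Flow area A = b·y = 1.33 × 0.65 = 0.8645 m². Wetted perimeter P = b + 2y = 1.33 + 2×0.65 = 2.63 m.
Hydraulic radius R = A/P = 0.8645/2.63 = 0.3287 m.
Rearranging Manning's equation: n = (1/Q) A R^(2/3) S^(1/2) = (1/0.451) × 0.8645 × 0.3287^(2/3) × √0.00094 = 0.028.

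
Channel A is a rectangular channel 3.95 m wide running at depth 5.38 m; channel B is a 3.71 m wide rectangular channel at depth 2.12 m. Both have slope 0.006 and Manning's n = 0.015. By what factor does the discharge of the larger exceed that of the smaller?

Channel A: Flow area A = b·y = 3.95 × 5.38 = 21.25 m². Wetted perimeter P = b + 2y = 3.95 + 2×5.38 = 14.71 m. Hydraulic radius R = A/P = 21.25/14.71 = 1.445 m. Q_A = (1/0.015)·21.25·1.445^(2/3)·√0.006 = 140.2 m³/s.
Channel B: Flow area A = b·y = 3.71 × 2.12 = 7.865 m². Wetted perimeter P = b + 2y = 3.71 + 2×2.12 = 7.95 m. Hydraulic radius R = A/P = 7.865/7.95 = 0.9893 m. Q_B = (1/0.015)·7.865·0.9893^(2/3)·√0.006 = 40.33 m³/s.
The larger discharge is 140.2 m³/s and the smaller is 40.33 m³/s; the ratio is 3.48.

3.48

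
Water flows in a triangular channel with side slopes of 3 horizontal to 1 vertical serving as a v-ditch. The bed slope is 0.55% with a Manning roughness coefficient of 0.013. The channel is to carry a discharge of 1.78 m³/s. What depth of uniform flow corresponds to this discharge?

y_n = 0.516 m

Manning's equation rearranged: A R^(2/3) = nQ / (1·√S) = 0.013 × 1.78 / (√0.0055) = 0.312.
At y = 0.371 m: A R^(2/3) = 0.1297 — too small.
At y = 0.607 m: A R^(2/3) = 0.482 — too large.
At y = 0.516 m: A R^(2/3) = 0.3125 — close enough.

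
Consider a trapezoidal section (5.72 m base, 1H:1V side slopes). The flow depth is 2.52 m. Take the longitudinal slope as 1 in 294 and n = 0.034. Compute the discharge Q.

With bottom width b = 5.72 m and side slope z = 1: A = (b + zy)y = (5.72 + 1×2.52)×2.52 = 20.76 m²; P = b + 2y√(1+z²) = 5.72 + 2×2.52×1.414 = 12.85 m.
Hydraulic radius R = A/P = 20.76/12.85 = 1.616 m.
Manning's equation: Q = (1/n) A R^(2/3) S^(1/2) = (1/0.034) × 20.76 × 1.616^(2/3) × 0.003401^(1/2) = 49.1 m³/s.

Q = 49.1 m³/s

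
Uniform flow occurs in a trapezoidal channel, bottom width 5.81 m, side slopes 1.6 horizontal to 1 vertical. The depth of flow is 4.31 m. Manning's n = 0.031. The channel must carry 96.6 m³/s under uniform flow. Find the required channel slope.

With bottom width b = 5.81 m and side slope z = 1.6: A = (b + zy)y = (5.81 + 1.6×4.31)×4.31 = 54.76 m²; P = b + 2y√(1+z²) = 5.81 + 2×4.31×1.887 = 22.07 m.
Hydraulic radius R = A/P = 54.76/22.07 = 2.481 m.
From Manning's equation, S = [nQ / (1 A R^(2/3))]² = [0.031 × 96.6 / (1 × 54.76 × 2.481^(2/3))]² = 0.00089.

S = 0.00089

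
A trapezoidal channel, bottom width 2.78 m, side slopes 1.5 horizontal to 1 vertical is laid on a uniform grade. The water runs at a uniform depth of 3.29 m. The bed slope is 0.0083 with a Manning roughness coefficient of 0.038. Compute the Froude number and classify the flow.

With bottom width b = 2.78 m and side slope z = 1.5: A = (b + zy)y = (2.78 + 1.5×3.29)×3.29 = 25.38 m²; P = b + 2y√(1+z²) = 2.78 + 2×3.29×1.803 = 14.64 m.
Hydraulic radius R = A/P = 25.38/14.64 = 1.733 m.
V = (1/n) R^(2/3) √S = (1/0.038) × 1.733^(2/3) × √0.0083 = 3.46 m/s. Hydraulic depth D_h = A/T = 25.38/12.65 = 2.007 m.
Froude number Fr = V/√(g·D_h) = 3.46/√(9.81×2.007) = 0.78, which is less than 1, so the flow is subcritical.

subcritical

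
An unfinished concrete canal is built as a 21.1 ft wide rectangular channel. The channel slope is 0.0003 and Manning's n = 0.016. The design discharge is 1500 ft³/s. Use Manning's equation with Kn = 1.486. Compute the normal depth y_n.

y_n = 13.5 ft

Manning's equation rearranged: A R^(2/3) = nQ / (1.486·√S) = 0.016 × 1500 / (1.486 × √0.0003) = 932.5.
At y = 10.7 ft: A R^(2/3) = 687.4 — short.
At y = 13.5 ft: A R^(2/3) = 932.4 — close enough.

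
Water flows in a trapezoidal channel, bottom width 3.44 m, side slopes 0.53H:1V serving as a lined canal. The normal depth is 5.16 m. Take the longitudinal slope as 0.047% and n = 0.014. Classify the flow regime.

With bottom width b = 3.44 m and side slope z = 0.53: A = (b + zy)y = (3.44 + 0.53×5.16)×5.16 = 31.86 m²; P = b + 2y√(1+z²) = 3.44 + 2×5.16×1.132 = 15.12 m.
Hydraulic radius R = A/P = 31.86/15.12 = 2.107 m.
V = (1/n) R^(2/3) √S = (1/0.014) × 2.107^(2/3) × √0.00047 = 2.545 m/s. Hydraulic depth D_h = A/T = 31.86/8.91 = 3.576 m.
Froude number Fr = V/√(g·D_h) = 2.545/√(9.81×3.576) = 0.43, which is less than 1, so the flow is subcritical.

subcritical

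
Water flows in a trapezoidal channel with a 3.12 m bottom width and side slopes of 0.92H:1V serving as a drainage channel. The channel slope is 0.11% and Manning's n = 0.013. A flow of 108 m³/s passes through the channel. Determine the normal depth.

Manning's equation rearranged: A R^(2/3) = nQ / (1·√S) = 0.013 × 108 / (√0.0011) = 42.33.
Trying y = 3.18 m: A R^(2/3) = 26.68 — short.
Trying y = 4.33 m: A R^(2/3) = 49.9 — over.
Trying y = 4 m: A R^(2/3) = 42.37 — close enough.

y_n = 4 m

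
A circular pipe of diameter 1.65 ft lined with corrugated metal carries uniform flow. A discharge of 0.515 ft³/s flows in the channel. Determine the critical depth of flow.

At critical depth, Q² T / (g A³) = 1, i.e. A³/T = Q²/g = 0.515²/32.2 = 0.008237.
At y = 0.213 ft: A³/T = 0.00382 — low.
At y = 0.312 ft: A³/T = 0.01716 — high.
At y = 0.259 ft: A³/T = 0.008256 — matches.

y_c = 0.259 ft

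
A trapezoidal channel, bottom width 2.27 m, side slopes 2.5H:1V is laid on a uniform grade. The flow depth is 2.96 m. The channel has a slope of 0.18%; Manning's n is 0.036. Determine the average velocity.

With bottom width b = 2.27 m and side slope z = 2.5: A = (b + zy)y = (2.27 + 2.5×2.96)×2.96 = 28.62 m²; P = b + 2y√(1+z²) = 2.27 + 2×2.96×2.693 = 18.21 m.
Hydraulic radius R = A/P = 28.62/18.21 = 1.572 m.
From Manning's equation, V = (1/n) R^(2/3) S^(1/2) = (1/0.036) × 1.572^(2/3) × 0.0018^(1/2) = 1.59 m/s.

V = 1.59 m/s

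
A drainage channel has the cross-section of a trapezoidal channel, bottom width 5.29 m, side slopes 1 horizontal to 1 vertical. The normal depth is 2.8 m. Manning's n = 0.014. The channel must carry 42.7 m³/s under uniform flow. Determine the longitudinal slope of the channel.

With bottom width b = 5.29 m and side slope z = 1: A = (b + zy)y = (5.29 + 1×2.8)×2.8 = 22.65 m²; P = b + 2y√(1+z²) = 5.29 + 2×2.8×1.414 = 13.21 m.
Hydraulic radius R = A/P = 22.65/13.21 = 1.715 m.
From Manning's equation, S = [nQ / (1 A R^(2/3))]² = [0.014 × 42.7 / (1 × 22.65 × 1.715^(2/3))]² = 0.000339.

S = 0.000339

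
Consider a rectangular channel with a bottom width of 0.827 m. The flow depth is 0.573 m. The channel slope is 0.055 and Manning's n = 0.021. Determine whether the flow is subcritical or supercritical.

supercritical

Flow area A = b·y = 0.827 × 0.573 = 0.4739 m². Wetted perimeter P = b + 2y = 0.827 + 2×0.573 = 1.973 m.
Hydraulic radius R = A/P = 0.4739/1.973 = 0.2402 m.
V = (1/n) R^(2/3) √S = (1/0.021) × 0.2402^(2/3) × √0.055 = 4.315 m/s. Hydraulic depth D_h = A/T = 0.4739/0.827 = 0.573 m.
Froude number Fr = V/√(g·D_h) = 4.315/√(9.81×0.573) = 1.82, which is greater than 1, so the flow is supercritical.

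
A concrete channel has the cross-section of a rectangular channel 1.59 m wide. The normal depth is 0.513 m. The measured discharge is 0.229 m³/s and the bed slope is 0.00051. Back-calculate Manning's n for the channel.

Flow area A = b·y = 1.59 × 0.513 = 0.8157 m². Wetted perimeter P = b + 2y = 1.59 + 2×0.513 = 2.616 m.
Hydraulic radius R = A/P = 0.8157/2.616 = 0.3118 m.
Rearranging Manning's equation: n = (1/Q) A R^(2/3) S^(1/2) = (1/0.229) × 0.8157 × 0.3118^(2/3) × √0.00051 = 0.037.

n = 0.037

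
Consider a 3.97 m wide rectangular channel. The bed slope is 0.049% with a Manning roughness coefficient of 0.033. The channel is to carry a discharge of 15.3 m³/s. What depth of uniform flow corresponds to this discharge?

Manning's equation rearranged: A R^(2/3) = nQ / (1·√S) = 0.033 × 15.3 / (√0.00049) = 22.81.
Trying y = 5.52 m: A R^(2/3) = 28.2 — high.
Trying y = 3.38 m: A R^(2/3) = 15.58 — low.
Trying y = 4.62 m: A R^(2/3) = 22.83 — matches.

y_n = 4.62 m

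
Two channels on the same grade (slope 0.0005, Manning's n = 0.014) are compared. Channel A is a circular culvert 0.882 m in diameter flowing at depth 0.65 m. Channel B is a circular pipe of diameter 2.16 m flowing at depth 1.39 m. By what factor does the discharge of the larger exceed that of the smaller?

9.1

Channel A: For a circular section of diameter D = 0.882 m at depth y = 0.65 m, the central angle is θ = 2 arccos(1 − 2y/D) = 4.129 rad. Then A = (D²/8)(θ − sin θ) = 0.4827 m² and P = Dθ/2 = 1.821 m. Hydraulic radius R = A/P = 0.4827/1.821 = 0.2651 m. Q_A = (1/0.014)·0.4827·0.2651^(2/3)·√0.0005 = 0.3181 m³/s.
Channel B: For a circular section of diameter D = 2.16 m at depth y = 1.39 m, the central angle is θ = 2 arccos(1 − 2y/D) = 3.724 rad. Then A = (D²/8)(θ − sin θ) = 2.492 m² and P = Dθ/2 = 4.022 m. Hydraulic radius R = A/P = 2.492/4.022 = 0.6197 m. Q_B = (1/0.014)·2.492·0.6197^(2/3)·√0.0005 = 2.894 m³/s.
The larger discharge is 2.894 m³/s and the smaller is 0.3181 m³/s; the ratio is 9.1.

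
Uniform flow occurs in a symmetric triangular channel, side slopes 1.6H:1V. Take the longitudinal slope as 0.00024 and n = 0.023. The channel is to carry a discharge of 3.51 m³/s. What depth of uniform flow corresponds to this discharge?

Manning's equation rearranged: A R^(2/3) = nQ / (1·√S) = 0.023 × 3.51 / (√0.00024) = 5.211.
At y = 2.15 m: A R^(2/3) = 6.953 — over.
At y = 1.62 m: A R^(2/3) = 3.269 — short.
At y = 1.93 m: A R^(2/3) = 5.214 — ≈ 5.211.

y_n = 1.93 m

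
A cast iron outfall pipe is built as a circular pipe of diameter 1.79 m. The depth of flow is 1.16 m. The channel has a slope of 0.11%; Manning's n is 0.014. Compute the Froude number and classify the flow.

subcritical

For a circular section of diameter D = 1.79 m at depth y = 1.16 m, the central angle is θ = 2 arccos(1 − 2y/D) = 3.743 rad. Then A = (D²/8)(θ − sin θ) = 1.726 m² and P = Dθ/2 = 3.35 m.
Hydraulic radius R = A/P = 1.726/3.35 = 0.5151 m.
V = (1/n) R^(2/3) √S = (1/0.014) × 0.5151^(2/3) × √0.0011 = 1.522 m/s. Hydraulic depth D_h = A/T = 1.726/1.71 = 1.009 m.
Froude number Fr = V/√(g·D_h) = 1.522/√(9.81×1.009) = 0.484, which is less than 1, so the flow is subcritical.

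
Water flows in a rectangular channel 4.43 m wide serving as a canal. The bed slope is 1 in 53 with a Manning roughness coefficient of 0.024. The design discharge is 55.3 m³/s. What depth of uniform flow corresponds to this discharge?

y_n = 2.08 m

Manning's equation rearranged: A R^(2/3) = nQ / (1·√S) = 0.024 × 55.3 / (√0.01887) = 9.662.
At y = 2.54 m: A R^(2/3) = 12.59 — too large.
At y = 2.08 m: A R^(2/3) = 9.656 — ≈ 9.662.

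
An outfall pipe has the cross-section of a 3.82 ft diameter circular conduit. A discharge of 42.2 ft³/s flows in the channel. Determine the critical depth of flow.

At critical depth, Q² T / (g A³) = 1, i.e. A³/T = Q²/g = 42.2²/32.2 = 55.31.
Try y = 1.36 ft: A³/T = 13.39 — short.
Try y = 1.97 ft: A³/T = 55.44 — close enough.

y_c = 1.97 ft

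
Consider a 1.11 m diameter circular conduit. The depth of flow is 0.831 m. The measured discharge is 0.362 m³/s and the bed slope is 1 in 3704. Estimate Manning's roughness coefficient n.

n = 0.017

For a circular section of diameter D = 1.11 m at depth y = 0.831 m, the central angle is θ = 2 arccos(1 − 2y/D) = 4.183 rad. Then A = (D²/8)(θ − sin θ) = 0.7771 m² and P = Dθ/2 = 2.321 m.
Hydraulic radius R = A/P = 0.7771/2.321 = 0.3348 m.
Rearranging Manning's equation: n = (1/Q) A R^(2/3) S^(1/2) = (1/0.362) × 0.7771 × 0.3348^(2/3) × √0.00027 = 0.017.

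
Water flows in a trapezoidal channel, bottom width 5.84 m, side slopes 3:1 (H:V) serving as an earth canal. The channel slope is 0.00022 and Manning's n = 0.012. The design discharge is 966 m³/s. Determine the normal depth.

y_n = 8.78 m

Manning's equation rearranged: A R^(2/3) = nQ / (1·√S) = 0.012 × 966 / (√0.00022) = 781.5.
At y = 6.08 m: A R^(2/3) = 324.9 — short.
At y = 10.3 m: A R^(2/3) = 1155 — over.
At y = 8.78 m: A R^(2/3) = 781.9 — ≈ 781.5.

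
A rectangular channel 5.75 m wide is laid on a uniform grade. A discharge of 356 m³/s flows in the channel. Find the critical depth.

For a rectangular channel, critical depth y_c = (q²/g)^(1/3) where q = Q/b = 356/5.75 = 61.91 m²/s.
So y_c = (61.91²/9.81)^(1/3) = 7.31 m.

y_c = 7.31 m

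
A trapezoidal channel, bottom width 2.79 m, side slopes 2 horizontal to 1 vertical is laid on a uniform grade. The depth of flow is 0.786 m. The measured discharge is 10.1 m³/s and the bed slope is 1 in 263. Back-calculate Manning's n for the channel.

With bottom width b = 2.79 m and side slope z = 2: A = (b + zy)y = (2.79 + 2×0.786)×0.786 = 3.429 m²; P = b + 2y√(1+z²) = 2.79 + 2×0.786×2.236 = 6.305 m.
Hydraulic radius R = A/P = 3.429/6.305 = 0.5438 m.
Rearranging Manning's equation: n = (1/Q) A R^(2/3) S^(1/2) = (1/10.1) × 3.429 × 0.5438^(2/3) × √0.003802 = 0.0139.

n = 0.0139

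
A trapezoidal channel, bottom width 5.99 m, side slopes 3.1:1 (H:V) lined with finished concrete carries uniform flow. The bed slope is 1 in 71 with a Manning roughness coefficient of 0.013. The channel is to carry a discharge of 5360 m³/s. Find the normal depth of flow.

y_n = 7.69 m

Manning's equation rearranged: A R^(2/3) = nQ / (1·√S) = 0.013 × 5360 / (√0.01408) = 587.1.
Try y = 5.37 m: A R^(2/3) = 251 — low.
Try y = 8.42 m: A R^(2/3) = 730.1 — high.
Try y = 7.69 m: A R^(2/3) = 586.6 — close enough.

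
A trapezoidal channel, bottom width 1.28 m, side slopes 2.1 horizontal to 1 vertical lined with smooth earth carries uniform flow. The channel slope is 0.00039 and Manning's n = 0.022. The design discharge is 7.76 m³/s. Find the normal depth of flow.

y_n = 1.79 m

Manning's equation rearranged: A R^(2/3) = nQ / (1·√S) = 0.022 × 7.76 / (√0.00039) = 8.645.
Trying y = 1.55 m: A R^(2/3) = 6.198 — low.
Trying y = 2.13 m: A R^(2/3) = 13.02 — high.
Trying y = 1.79 m: A R^(2/3) = 8.649 — close enough.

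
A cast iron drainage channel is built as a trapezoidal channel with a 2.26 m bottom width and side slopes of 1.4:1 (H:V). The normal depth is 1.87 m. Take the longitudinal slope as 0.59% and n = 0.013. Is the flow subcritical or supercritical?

With bottom width b = 2.26 m and side slope z = 1.4: A = (b + zy)y = (2.26 + 1.4×1.87)×1.87 = 9.122 m²; P = b + 2y√(1+z²) = 2.26 + 2×1.87×1.72 = 8.695 m.
Hydraulic radius R = A/P = 9.122/8.695 = 1.049 m.
V = (1/n) R^(2/3) √S = (1/0.013) × 1.049^(2/3) × √0.0059 = 6.101 m/s. Hydraulic depth D_h = A/T = 9.122/7.496 = 1.217 m.
Froude number Fr = V/√(g·D_h) = 6.101/√(9.81×1.217) = 1.77, which is greater than 1, so the flow is supercritical.

supercritical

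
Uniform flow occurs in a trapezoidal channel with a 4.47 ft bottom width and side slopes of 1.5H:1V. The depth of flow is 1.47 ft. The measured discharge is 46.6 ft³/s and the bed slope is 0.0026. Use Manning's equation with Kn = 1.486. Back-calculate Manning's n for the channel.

With bottom width b = 4.47 ft and side slope z = 1.5: A = (b + zy)y = (4.47 + 1.5×1.47)×1.47 = 9.812 ft²; P = b + 2y√(1+z²) = 4.47 + 2×1.47×1.803 = 9.77 ft.
Hydraulic radius R = A/P = 9.812/9.77 = 1.004 ft.
Rearranging Manning's equation: n = (1.486/Q) A R^(2/3) S^(1/2) = (1.486/46.6) × 9.812 × 1.004^(2/3) × √0.0026 = 0.016.

n = 0.016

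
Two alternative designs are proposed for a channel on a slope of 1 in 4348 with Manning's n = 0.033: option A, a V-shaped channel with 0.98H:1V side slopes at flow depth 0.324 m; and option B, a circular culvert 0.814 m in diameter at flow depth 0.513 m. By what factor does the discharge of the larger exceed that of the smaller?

Channel A: For a triangular section with side slope z = 0.98: A = zy² = 0.98×0.324² = 0.1029 m²; P = 2y√(1+z²) = 2×0.324×1.4 = 0.9073 m. Hydraulic radius R = A/P = 0.1029/0.9073 = 0.1134 m. Q_A = (1/0.033)·0.1029·0.1134^(2/3)·√0.00023 = 0.01108 m³/s.
Channel B: For a circular section of diameter D = 0.814 m at depth y = 0.513 m, the central angle is θ = 2 arccos(1 − 2y/D) = 3.669 rad. Then A = (D²/8)(θ − sin θ) = 0.3455 m² and P = Dθ/2 = 1.493 m. Hydraulic radius R = A/P = 0.3455/1.493 = 0.2314 m. Q_B = (1/0.033)·0.3455·0.2314^(2/3)·√0.00023 = 0.05984 m³/s.
The larger discharge is 0.05984 m³/s and the smaller is 0.01108 m³/s; the ratio is 5.4.

5.4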